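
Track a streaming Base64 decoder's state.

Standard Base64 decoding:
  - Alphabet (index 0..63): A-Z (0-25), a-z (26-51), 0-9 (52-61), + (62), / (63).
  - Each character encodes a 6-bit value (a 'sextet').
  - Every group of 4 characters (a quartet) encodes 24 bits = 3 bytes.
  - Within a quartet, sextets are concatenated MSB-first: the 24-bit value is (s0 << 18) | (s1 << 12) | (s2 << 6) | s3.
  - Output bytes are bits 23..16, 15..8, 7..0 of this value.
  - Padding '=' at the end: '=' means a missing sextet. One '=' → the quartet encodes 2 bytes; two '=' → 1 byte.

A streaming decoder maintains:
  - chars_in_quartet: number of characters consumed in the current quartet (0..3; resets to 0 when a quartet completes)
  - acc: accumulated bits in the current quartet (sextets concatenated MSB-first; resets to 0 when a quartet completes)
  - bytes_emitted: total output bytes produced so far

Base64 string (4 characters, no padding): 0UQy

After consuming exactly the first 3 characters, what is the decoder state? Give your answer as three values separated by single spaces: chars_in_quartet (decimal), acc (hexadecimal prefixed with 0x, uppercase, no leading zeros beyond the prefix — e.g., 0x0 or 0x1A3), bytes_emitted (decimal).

After char 0 ('0'=52): chars_in_quartet=1 acc=0x34 bytes_emitted=0
After char 1 ('U'=20): chars_in_quartet=2 acc=0xD14 bytes_emitted=0
After char 2 ('Q'=16): chars_in_quartet=3 acc=0x34510 bytes_emitted=0

Answer: 3 0x34510 0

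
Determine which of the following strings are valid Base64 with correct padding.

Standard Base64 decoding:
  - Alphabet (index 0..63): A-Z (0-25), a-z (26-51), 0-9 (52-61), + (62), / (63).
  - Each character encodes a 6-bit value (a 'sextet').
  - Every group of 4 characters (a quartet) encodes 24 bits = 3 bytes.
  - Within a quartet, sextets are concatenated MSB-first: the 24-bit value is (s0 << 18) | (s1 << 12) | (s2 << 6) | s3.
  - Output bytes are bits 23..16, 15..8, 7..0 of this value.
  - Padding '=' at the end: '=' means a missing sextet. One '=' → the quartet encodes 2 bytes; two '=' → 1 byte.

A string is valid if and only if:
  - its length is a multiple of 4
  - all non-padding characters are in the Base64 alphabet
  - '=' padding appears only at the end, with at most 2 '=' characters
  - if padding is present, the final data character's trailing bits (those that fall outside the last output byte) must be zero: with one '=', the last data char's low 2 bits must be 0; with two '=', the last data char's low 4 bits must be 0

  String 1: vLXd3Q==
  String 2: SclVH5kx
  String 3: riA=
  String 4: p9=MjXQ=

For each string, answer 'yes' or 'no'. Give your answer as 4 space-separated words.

Answer: yes yes yes no

Derivation:
String 1: 'vLXd3Q==' → valid
String 2: 'SclVH5kx' → valid
String 3: 'riA=' → valid
String 4: 'p9=MjXQ=' → invalid (bad char(s): ['=']; '=' in middle)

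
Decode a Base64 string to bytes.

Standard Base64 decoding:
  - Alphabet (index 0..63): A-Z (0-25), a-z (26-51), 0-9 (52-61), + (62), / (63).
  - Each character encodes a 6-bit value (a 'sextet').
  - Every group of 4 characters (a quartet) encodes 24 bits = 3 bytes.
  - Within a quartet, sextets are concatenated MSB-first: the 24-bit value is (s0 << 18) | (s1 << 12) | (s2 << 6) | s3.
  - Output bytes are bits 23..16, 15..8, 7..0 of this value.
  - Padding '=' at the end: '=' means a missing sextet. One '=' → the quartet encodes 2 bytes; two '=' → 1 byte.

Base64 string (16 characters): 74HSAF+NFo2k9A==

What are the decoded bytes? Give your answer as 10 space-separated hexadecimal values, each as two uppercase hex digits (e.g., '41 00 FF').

After char 0 ('7'=59): chars_in_quartet=1 acc=0x3B bytes_emitted=0
After char 1 ('4'=56): chars_in_quartet=2 acc=0xEF8 bytes_emitted=0
After char 2 ('H'=7): chars_in_quartet=3 acc=0x3BE07 bytes_emitted=0
After char 3 ('S'=18): chars_in_quartet=4 acc=0xEF81D2 -> emit EF 81 D2, reset; bytes_emitted=3
After char 4 ('A'=0): chars_in_quartet=1 acc=0x0 bytes_emitted=3
After char 5 ('F'=5): chars_in_quartet=2 acc=0x5 bytes_emitted=3
After char 6 ('+'=62): chars_in_quartet=3 acc=0x17E bytes_emitted=3
After char 7 ('N'=13): chars_in_quartet=4 acc=0x5F8D -> emit 00 5F 8D, reset; bytes_emitted=6
After char 8 ('F'=5): chars_in_quartet=1 acc=0x5 bytes_emitted=6
After char 9 ('o'=40): chars_in_quartet=2 acc=0x168 bytes_emitted=6
After char 10 ('2'=54): chars_in_quartet=3 acc=0x5A36 bytes_emitted=6
After char 11 ('k'=36): chars_in_quartet=4 acc=0x168DA4 -> emit 16 8D A4, reset; bytes_emitted=9
After char 12 ('9'=61): chars_in_quartet=1 acc=0x3D bytes_emitted=9
After char 13 ('A'=0): chars_in_quartet=2 acc=0xF40 bytes_emitted=9
Padding '==': partial quartet acc=0xF40 -> emit F4; bytes_emitted=10

Answer: EF 81 D2 00 5F 8D 16 8D A4 F4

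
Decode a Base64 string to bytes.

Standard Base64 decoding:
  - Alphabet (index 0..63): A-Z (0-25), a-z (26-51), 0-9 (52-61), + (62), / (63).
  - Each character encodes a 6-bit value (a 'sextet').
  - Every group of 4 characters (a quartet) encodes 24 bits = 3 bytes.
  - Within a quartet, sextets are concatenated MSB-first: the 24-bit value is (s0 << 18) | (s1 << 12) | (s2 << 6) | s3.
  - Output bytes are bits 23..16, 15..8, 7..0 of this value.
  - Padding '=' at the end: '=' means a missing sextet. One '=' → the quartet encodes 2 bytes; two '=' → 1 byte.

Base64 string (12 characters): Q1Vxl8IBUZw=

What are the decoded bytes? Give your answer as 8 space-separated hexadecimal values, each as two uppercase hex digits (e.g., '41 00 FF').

After char 0 ('Q'=16): chars_in_quartet=1 acc=0x10 bytes_emitted=0
After char 1 ('1'=53): chars_in_quartet=2 acc=0x435 bytes_emitted=0
After char 2 ('V'=21): chars_in_quartet=3 acc=0x10D55 bytes_emitted=0
After char 3 ('x'=49): chars_in_quartet=4 acc=0x435571 -> emit 43 55 71, reset; bytes_emitted=3
After char 4 ('l'=37): chars_in_quartet=1 acc=0x25 bytes_emitted=3
After char 5 ('8'=60): chars_in_quartet=2 acc=0x97C bytes_emitted=3
After char 6 ('I'=8): chars_in_quartet=3 acc=0x25F08 bytes_emitted=3
After char 7 ('B'=1): chars_in_quartet=4 acc=0x97C201 -> emit 97 C2 01, reset; bytes_emitted=6
After char 8 ('U'=20): chars_in_quartet=1 acc=0x14 bytes_emitted=6
After char 9 ('Z'=25): chars_in_quartet=2 acc=0x519 bytes_emitted=6
After char 10 ('w'=48): chars_in_quartet=3 acc=0x14670 bytes_emitted=6
Padding '=': partial quartet acc=0x14670 -> emit 51 9C; bytes_emitted=8

Answer: 43 55 71 97 C2 01 51 9C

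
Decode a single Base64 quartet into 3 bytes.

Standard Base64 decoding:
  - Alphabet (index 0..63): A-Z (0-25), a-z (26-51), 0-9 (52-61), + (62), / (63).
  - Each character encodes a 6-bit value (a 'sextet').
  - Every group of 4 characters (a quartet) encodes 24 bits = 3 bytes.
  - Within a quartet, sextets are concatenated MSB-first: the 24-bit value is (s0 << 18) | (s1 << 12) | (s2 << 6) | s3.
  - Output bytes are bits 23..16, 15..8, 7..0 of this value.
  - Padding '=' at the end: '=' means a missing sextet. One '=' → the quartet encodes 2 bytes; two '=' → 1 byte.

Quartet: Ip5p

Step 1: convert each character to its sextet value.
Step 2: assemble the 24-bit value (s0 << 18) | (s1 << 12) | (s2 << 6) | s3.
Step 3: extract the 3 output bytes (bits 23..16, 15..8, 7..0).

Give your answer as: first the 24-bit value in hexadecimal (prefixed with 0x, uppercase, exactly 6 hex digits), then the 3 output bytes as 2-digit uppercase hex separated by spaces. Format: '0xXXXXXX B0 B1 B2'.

Sextets: I=8, p=41, 5=57, p=41
24-bit: (8<<18) | (41<<12) | (57<<6) | 41
      = 0x200000 | 0x029000 | 0x000E40 | 0x000029
      = 0x229E69
Bytes: (v>>16)&0xFF=22, (v>>8)&0xFF=9E, v&0xFF=69

Answer: 0x229E69 22 9E 69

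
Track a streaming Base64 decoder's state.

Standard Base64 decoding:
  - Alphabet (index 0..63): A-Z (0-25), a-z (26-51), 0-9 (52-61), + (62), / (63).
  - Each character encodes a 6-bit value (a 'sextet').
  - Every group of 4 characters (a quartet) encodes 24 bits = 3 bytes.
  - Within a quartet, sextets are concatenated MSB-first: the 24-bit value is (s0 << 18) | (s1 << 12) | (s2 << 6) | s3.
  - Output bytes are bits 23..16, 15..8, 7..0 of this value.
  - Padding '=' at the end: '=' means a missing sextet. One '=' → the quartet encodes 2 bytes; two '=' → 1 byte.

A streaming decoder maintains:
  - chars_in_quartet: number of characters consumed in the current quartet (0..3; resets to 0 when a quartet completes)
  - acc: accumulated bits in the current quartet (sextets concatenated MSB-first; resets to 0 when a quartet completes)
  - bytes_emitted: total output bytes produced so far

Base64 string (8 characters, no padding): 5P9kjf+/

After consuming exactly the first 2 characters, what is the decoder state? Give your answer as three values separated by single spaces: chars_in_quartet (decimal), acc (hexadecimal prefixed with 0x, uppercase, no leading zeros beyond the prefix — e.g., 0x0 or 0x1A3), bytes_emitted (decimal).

After char 0 ('5'=57): chars_in_quartet=1 acc=0x39 bytes_emitted=0
After char 1 ('P'=15): chars_in_quartet=2 acc=0xE4F bytes_emitted=0

Answer: 2 0xE4F 0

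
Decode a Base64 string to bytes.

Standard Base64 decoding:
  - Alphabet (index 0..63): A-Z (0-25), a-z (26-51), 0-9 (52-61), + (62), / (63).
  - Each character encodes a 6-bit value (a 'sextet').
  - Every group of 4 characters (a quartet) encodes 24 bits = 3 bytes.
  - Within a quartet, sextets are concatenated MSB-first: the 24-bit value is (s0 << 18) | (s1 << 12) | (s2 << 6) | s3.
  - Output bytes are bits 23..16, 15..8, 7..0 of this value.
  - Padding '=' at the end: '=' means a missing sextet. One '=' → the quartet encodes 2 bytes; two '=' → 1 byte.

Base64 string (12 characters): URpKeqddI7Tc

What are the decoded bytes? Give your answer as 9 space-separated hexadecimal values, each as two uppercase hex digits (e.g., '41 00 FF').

After char 0 ('U'=20): chars_in_quartet=1 acc=0x14 bytes_emitted=0
After char 1 ('R'=17): chars_in_quartet=2 acc=0x511 bytes_emitted=0
After char 2 ('p'=41): chars_in_quartet=3 acc=0x14469 bytes_emitted=0
After char 3 ('K'=10): chars_in_quartet=4 acc=0x511A4A -> emit 51 1A 4A, reset; bytes_emitted=3
After char 4 ('e'=30): chars_in_quartet=1 acc=0x1E bytes_emitted=3
After char 5 ('q'=42): chars_in_quartet=2 acc=0x7AA bytes_emitted=3
After char 6 ('d'=29): chars_in_quartet=3 acc=0x1EA9D bytes_emitted=3
After char 7 ('d'=29): chars_in_quartet=4 acc=0x7AA75D -> emit 7A A7 5D, reset; bytes_emitted=6
After char 8 ('I'=8): chars_in_quartet=1 acc=0x8 bytes_emitted=6
After char 9 ('7'=59): chars_in_quartet=2 acc=0x23B bytes_emitted=6
After char 10 ('T'=19): chars_in_quartet=3 acc=0x8ED3 bytes_emitted=6
After char 11 ('c'=28): chars_in_quartet=4 acc=0x23B4DC -> emit 23 B4 DC, reset; bytes_emitted=9

Answer: 51 1A 4A 7A A7 5D 23 B4 DC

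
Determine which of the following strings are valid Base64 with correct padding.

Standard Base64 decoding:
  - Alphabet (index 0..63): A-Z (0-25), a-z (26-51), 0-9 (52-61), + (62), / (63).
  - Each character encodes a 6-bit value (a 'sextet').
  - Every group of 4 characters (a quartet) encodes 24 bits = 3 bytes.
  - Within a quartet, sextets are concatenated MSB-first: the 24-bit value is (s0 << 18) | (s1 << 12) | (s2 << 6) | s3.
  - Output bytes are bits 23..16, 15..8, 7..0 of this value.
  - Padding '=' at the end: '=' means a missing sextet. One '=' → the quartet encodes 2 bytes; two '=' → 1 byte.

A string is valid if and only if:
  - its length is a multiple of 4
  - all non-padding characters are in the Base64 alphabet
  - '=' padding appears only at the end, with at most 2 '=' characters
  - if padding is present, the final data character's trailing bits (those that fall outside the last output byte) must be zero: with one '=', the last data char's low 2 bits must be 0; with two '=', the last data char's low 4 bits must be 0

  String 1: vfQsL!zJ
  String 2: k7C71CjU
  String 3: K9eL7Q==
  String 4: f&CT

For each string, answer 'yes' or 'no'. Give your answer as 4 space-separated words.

String 1: 'vfQsL!zJ' → invalid (bad char(s): ['!'])
String 2: 'k7C71CjU' → valid
String 3: 'K9eL7Q==' → valid
String 4: 'f&CT' → invalid (bad char(s): ['&'])

Answer: no yes yes no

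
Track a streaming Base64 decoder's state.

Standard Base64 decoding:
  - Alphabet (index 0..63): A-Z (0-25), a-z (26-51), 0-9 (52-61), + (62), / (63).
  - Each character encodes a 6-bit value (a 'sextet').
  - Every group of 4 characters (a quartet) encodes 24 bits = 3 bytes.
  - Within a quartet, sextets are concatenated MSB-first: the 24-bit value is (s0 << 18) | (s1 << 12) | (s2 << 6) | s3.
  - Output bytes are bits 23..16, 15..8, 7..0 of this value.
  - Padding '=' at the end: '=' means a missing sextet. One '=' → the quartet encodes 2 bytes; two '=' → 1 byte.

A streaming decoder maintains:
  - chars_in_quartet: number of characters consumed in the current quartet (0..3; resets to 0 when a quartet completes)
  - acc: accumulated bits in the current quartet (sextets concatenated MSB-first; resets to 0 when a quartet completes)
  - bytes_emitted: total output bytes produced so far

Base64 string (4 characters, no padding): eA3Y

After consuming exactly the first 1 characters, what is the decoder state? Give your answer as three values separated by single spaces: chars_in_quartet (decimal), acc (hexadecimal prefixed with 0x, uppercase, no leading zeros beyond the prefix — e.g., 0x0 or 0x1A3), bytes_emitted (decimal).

Answer: 1 0x1E 0

Derivation:
After char 0 ('e'=30): chars_in_quartet=1 acc=0x1E bytes_emitted=0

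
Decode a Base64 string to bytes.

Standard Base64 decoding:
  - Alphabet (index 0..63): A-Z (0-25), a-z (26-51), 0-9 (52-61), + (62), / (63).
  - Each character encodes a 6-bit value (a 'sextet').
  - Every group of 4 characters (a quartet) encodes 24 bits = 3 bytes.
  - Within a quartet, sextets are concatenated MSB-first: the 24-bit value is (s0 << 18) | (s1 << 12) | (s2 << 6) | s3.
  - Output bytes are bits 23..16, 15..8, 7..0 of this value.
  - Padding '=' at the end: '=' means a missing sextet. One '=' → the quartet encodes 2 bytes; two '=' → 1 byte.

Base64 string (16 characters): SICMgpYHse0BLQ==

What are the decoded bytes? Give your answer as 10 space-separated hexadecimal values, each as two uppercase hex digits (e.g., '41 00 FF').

After char 0 ('S'=18): chars_in_quartet=1 acc=0x12 bytes_emitted=0
After char 1 ('I'=8): chars_in_quartet=2 acc=0x488 bytes_emitted=0
After char 2 ('C'=2): chars_in_quartet=3 acc=0x12202 bytes_emitted=0
After char 3 ('M'=12): chars_in_quartet=4 acc=0x48808C -> emit 48 80 8C, reset; bytes_emitted=3
After char 4 ('g'=32): chars_in_quartet=1 acc=0x20 bytes_emitted=3
After char 5 ('p'=41): chars_in_quartet=2 acc=0x829 bytes_emitted=3
After char 6 ('Y'=24): chars_in_quartet=3 acc=0x20A58 bytes_emitted=3
After char 7 ('H'=7): chars_in_quartet=4 acc=0x829607 -> emit 82 96 07, reset; bytes_emitted=6
After char 8 ('s'=44): chars_in_quartet=1 acc=0x2C bytes_emitted=6
After char 9 ('e'=30): chars_in_quartet=2 acc=0xB1E bytes_emitted=6
After char 10 ('0'=52): chars_in_quartet=3 acc=0x2C7B4 bytes_emitted=6
After char 11 ('B'=1): chars_in_quartet=4 acc=0xB1ED01 -> emit B1 ED 01, reset; bytes_emitted=9
After char 12 ('L'=11): chars_in_quartet=1 acc=0xB bytes_emitted=9
After char 13 ('Q'=16): chars_in_quartet=2 acc=0x2D0 bytes_emitted=9
Padding '==': partial quartet acc=0x2D0 -> emit 2D; bytes_emitted=10

Answer: 48 80 8C 82 96 07 B1 ED 01 2D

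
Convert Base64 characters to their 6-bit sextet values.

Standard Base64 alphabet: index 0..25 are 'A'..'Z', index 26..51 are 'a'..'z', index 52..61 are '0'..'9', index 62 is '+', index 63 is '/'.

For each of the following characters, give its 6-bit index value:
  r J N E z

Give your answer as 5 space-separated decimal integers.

'r': a..z range, 26 + ord('r') − ord('a') = 43
'J': A..Z range, ord('J') − ord('A') = 9
'N': A..Z range, ord('N') − ord('A') = 13
'E': A..Z range, ord('E') − ord('A') = 4
'z': a..z range, 26 + ord('z') − ord('a') = 51

Answer: 43 9 13 4 51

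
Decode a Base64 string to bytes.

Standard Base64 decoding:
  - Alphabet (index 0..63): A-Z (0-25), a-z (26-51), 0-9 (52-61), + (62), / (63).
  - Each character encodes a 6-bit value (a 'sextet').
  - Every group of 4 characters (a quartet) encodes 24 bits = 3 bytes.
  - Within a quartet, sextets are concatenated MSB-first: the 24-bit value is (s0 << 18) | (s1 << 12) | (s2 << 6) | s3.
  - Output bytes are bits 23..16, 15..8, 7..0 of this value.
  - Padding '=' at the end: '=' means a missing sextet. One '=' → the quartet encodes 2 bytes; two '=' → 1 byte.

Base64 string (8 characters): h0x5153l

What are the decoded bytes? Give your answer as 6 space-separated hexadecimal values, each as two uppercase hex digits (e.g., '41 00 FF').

Answer: 87 4C 79 D7 9D E5

Derivation:
After char 0 ('h'=33): chars_in_quartet=1 acc=0x21 bytes_emitted=0
After char 1 ('0'=52): chars_in_quartet=2 acc=0x874 bytes_emitted=0
After char 2 ('x'=49): chars_in_quartet=3 acc=0x21D31 bytes_emitted=0
After char 3 ('5'=57): chars_in_quartet=4 acc=0x874C79 -> emit 87 4C 79, reset; bytes_emitted=3
After char 4 ('1'=53): chars_in_quartet=1 acc=0x35 bytes_emitted=3
After char 5 ('5'=57): chars_in_quartet=2 acc=0xD79 bytes_emitted=3
After char 6 ('3'=55): chars_in_quartet=3 acc=0x35E77 bytes_emitted=3
After char 7 ('l'=37): chars_in_quartet=4 acc=0xD79DE5 -> emit D7 9D E5, reset; bytes_emitted=6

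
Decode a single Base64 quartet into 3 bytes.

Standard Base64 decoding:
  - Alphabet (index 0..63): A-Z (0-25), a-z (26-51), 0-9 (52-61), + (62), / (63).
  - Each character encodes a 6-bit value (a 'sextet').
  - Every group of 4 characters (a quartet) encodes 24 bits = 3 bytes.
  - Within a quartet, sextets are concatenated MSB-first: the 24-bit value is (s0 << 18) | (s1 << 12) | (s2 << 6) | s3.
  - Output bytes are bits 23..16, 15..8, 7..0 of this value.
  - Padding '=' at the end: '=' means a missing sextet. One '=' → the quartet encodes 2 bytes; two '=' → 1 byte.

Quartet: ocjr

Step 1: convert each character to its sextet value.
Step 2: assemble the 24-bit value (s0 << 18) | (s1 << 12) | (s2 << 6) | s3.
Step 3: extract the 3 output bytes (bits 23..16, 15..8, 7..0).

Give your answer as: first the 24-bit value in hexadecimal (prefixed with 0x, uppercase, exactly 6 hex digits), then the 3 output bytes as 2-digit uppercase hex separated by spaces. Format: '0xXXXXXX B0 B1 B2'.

Answer: 0xA1C8EB A1 C8 EB

Derivation:
Sextets: o=40, c=28, j=35, r=43
24-bit: (40<<18) | (28<<12) | (35<<6) | 43
      = 0xA00000 | 0x01C000 | 0x0008C0 | 0x00002B
      = 0xA1C8EB
Bytes: (v>>16)&0xFF=A1, (v>>8)&0xFF=C8, v&0xFF=EB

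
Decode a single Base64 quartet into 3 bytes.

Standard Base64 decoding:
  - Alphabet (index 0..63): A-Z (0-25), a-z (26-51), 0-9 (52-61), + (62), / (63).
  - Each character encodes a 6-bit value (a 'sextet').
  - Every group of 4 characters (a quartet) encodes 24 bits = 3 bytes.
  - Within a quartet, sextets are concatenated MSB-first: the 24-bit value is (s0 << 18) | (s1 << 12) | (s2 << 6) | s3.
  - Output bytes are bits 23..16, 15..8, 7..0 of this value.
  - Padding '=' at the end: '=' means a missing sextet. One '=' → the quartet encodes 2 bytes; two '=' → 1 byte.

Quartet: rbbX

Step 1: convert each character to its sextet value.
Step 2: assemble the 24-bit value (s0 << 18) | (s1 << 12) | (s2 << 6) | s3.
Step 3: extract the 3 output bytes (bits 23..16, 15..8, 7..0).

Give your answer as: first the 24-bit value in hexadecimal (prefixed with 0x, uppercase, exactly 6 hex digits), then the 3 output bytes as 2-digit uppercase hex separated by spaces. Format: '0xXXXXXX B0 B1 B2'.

Sextets: r=43, b=27, b=27, X=23
24-bit: (43<<18) | (27<<12) | (27<<6) | 23
      = 0xAC0000 | 0x01B000 | 0x0006C0 | 0x000017
      = 0xADB6D7
Bytes: (v>>16)&0xFF=AD, (v>>8)&0xFF=B6, v&0xFF=D7

Answer: 0xADB6D7 AD B6 D7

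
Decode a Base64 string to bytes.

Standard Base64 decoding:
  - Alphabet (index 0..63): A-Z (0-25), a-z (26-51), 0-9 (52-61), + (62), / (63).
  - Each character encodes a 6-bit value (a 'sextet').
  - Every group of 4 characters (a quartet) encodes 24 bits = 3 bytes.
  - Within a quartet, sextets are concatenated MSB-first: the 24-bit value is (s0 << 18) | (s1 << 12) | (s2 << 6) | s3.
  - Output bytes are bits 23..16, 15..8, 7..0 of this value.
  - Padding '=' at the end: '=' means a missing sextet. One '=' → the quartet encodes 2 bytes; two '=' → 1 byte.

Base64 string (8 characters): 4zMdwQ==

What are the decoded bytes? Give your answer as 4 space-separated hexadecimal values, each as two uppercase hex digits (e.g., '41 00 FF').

Answer: E3 33 1D C1

Derivation:
After char 0 ('4'=56): chars_in_quartet=1 acc=0x38 bytes_emitted=0
After char 1 ('z'=51): chars_in_quartet=2 acc=0xE33 bytes_emitted=0
After char 2 ('M'=12): chars_in_quartet=3 acc=0x38CCC bytes_emitted=0
After char 3 ('d'=29): chars_in_quartet=4 acc=0xE3331D -> emit E3 33 1D, reset; bytes_emitted=3
After char 4 ('w'=48): chars_in_quartet=1 acc=0x30 bytes_emitted=3
After char 5 ('Q'=16): chars_in_quartet=2 acc=0xC10 bytes_emitted=3
Padding '==': partial quartet acc=0xC10 -> emit C1; bytes_emitted=4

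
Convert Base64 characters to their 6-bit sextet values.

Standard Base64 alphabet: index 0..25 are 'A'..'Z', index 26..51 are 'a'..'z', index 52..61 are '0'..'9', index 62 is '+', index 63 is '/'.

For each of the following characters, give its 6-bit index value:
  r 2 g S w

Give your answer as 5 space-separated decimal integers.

'r': a..z range, 26 + ord('r') − ord('a') = 43
'2': 0..9 range, 52 + ord('2') − ord('0') = 54
'g': a..z range, 26 + ord('g') − ord('a') = 32
'S': A..Z range, ord('S') − ord('A') = 18
'w': a..z range, 26 + ord('w') − ord('a') = 48

Answer: 43 54 32 18 48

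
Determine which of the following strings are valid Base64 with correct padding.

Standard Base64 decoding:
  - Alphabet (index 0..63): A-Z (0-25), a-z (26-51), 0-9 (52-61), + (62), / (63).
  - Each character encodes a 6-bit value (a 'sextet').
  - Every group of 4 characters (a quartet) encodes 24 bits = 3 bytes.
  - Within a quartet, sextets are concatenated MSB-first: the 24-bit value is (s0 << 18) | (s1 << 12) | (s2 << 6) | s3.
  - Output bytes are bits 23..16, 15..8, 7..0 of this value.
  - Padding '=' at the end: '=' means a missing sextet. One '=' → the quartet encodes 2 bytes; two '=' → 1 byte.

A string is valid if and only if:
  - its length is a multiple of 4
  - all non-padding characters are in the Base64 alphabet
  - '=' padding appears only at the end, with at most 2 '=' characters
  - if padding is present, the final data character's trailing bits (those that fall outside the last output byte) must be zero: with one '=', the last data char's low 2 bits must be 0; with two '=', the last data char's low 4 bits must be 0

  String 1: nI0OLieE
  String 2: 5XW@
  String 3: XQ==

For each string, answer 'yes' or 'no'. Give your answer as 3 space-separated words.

Answer: yes no yes

Derivation:
String 1: 'nI0OLieE' → valid
String 2: '5XW@' → invalid (bad char(s): ['@'])
String 3: 'XQ==' → valid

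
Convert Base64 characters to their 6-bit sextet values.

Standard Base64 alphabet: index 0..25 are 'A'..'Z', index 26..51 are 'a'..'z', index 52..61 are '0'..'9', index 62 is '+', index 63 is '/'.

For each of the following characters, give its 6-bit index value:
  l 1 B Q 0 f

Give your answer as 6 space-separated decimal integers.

Answer: 37 53 1 16 52 31

Derivation:
'l': a..z range, 26 + ord('l') − ord('a') = 37
'1': 0..9 range, 52 + ord('1') − ord('0') = 53
'B': A..Z range, ord('B') − ord('A') = 1
'Q': A..Z range, ord('Q') − ord('A') = 16
'0': 0..9 range, 52 + ord('0') − ord('0') = 52
'f': a..z range, 26 + ord('f') − ord('a') = 31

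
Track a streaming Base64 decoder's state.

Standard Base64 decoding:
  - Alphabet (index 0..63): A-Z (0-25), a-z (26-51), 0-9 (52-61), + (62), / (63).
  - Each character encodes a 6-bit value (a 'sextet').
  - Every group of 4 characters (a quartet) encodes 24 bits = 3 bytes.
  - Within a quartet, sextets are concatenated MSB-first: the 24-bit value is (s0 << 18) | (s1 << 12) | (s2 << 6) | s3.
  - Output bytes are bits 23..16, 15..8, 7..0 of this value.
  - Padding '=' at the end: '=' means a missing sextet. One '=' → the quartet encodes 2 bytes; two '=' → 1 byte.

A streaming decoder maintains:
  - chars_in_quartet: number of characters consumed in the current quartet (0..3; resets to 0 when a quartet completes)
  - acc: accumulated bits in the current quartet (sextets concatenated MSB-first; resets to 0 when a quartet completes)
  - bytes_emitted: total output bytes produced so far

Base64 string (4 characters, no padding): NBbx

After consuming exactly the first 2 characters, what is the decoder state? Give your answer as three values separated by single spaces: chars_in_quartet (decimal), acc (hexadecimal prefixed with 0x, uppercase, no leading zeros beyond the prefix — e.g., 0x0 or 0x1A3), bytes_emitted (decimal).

Answer: 2 0x341 0

Derivation:
After char 0 ('N'=13): chars_in_quartet=1 acc=0xD bytes_emitted=0
After char 1 ('B'=1): chars_in_quartet=2 acc=0x341 bytes_emitted=0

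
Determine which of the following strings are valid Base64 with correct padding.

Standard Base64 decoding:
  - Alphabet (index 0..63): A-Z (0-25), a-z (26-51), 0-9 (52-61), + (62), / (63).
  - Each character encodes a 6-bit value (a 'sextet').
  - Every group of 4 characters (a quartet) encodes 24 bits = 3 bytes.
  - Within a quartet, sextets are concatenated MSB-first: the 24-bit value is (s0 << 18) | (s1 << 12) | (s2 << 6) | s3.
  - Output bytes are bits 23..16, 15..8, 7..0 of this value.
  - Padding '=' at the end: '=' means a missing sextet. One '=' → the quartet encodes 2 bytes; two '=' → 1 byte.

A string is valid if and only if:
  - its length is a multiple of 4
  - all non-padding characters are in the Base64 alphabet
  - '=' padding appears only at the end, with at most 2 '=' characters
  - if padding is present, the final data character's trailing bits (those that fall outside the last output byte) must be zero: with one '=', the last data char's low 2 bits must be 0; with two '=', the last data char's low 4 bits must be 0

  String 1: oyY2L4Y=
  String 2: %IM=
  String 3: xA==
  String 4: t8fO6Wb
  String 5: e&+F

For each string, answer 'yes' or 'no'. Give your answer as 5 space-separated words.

String 1: 'oyY2L4Y=' → valid
String 2: '%IM=' → invalid (bad char(s): ['%'])
String 3: 'xA==' → valid
String 4: 't8fO6Wb' → invalid (len=7 not mult of 4)
String 5: 'e&+F' → invalid (bad char(s): ['&'])

Answer: yes no yes no no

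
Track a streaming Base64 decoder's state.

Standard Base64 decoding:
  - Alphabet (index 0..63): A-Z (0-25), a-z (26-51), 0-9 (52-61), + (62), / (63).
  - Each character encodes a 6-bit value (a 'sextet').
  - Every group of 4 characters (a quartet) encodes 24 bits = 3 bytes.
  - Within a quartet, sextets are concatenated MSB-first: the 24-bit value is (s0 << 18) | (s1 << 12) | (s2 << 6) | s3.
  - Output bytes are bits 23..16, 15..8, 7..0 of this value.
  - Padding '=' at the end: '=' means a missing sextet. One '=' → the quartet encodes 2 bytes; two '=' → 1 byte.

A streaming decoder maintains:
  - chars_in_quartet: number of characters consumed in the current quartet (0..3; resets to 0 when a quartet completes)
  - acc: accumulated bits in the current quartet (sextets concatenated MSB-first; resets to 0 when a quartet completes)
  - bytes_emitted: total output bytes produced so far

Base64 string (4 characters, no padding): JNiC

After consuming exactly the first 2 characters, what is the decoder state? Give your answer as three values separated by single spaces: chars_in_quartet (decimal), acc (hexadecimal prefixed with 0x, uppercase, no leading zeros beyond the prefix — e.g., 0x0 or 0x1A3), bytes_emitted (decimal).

After char 0 ('J'=9): chars_in_quartet=1 acc=0x9 bytes_emitted=0
After char 1 ('N'=13): chars_in_quartet=2 acc=0x24D bytes_emitted=0

Answer: 2 0x24D 0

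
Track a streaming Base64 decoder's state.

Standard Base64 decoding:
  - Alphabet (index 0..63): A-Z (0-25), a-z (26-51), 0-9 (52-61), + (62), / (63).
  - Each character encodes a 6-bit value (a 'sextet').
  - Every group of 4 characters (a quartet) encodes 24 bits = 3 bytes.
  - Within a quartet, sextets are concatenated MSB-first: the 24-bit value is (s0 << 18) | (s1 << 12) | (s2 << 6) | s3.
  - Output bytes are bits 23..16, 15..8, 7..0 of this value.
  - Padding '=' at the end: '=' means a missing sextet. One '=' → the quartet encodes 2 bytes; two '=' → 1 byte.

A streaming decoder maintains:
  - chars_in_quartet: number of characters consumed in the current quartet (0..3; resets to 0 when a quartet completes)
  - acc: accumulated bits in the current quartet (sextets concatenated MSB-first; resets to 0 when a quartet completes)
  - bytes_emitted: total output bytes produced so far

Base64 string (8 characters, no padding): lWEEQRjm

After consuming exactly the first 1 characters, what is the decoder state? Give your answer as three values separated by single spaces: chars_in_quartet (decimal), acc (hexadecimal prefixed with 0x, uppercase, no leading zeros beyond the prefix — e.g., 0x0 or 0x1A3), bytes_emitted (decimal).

Answer: 1 0x25 0

Derivation:
After char 0 ('l'=37): chars_in_quartet=1 acc=0x25 bytes_emitted=0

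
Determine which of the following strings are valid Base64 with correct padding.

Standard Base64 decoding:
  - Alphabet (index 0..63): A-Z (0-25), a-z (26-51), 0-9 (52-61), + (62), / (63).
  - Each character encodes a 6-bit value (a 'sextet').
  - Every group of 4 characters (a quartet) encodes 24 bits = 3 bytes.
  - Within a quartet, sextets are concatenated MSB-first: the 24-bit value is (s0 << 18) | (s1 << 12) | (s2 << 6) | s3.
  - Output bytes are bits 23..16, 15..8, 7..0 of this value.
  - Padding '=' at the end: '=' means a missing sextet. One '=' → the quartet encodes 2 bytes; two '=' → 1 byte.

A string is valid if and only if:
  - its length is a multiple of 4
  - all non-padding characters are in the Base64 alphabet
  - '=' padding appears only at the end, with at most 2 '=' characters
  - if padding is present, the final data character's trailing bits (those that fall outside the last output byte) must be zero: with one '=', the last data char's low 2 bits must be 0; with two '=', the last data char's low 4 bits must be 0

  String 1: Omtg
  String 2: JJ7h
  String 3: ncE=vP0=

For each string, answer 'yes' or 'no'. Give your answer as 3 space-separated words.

Answer: yes yes no

Derivation:
String 1: 'Omtg' → valid
String 2: 'JJ7h' → valid
String 3: 'ncE=vP0=' → invalid (bad char(s): ['=']; '=' in middle)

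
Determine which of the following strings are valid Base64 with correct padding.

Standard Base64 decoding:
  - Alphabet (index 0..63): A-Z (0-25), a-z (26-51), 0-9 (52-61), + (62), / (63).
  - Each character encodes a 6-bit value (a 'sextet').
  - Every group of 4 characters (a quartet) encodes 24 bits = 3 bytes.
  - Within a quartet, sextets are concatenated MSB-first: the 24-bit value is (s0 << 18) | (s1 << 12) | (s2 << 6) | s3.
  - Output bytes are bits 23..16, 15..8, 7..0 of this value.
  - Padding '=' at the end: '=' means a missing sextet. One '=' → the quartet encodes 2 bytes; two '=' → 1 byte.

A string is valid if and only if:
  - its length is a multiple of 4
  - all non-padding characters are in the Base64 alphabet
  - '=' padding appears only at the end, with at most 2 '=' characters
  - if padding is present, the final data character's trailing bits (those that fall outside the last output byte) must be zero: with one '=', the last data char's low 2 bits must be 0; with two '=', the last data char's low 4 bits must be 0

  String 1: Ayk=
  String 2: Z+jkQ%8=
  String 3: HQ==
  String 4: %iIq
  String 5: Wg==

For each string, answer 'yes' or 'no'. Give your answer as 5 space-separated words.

Answer: yes no yes no yes

Derivation:
String 1: 'Ayk=' → valid
String 2: 'Z+jkQ%8=' → invalid (bad char(s): ['%'])
String 3: 'HQ==' → valid
String 4: '%iIq' → invalid (bad char(s): ['%'])
String 5: 'Wg==' → valid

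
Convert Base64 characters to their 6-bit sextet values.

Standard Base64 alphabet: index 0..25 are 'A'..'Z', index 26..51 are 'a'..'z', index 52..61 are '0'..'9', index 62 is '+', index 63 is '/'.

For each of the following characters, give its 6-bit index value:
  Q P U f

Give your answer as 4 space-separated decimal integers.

Answer: 16 15 20 31

Derivation:
'Q': A..Z range, ord('Q') − ord('A') = 16
'P': A..Z range, ord('P') − ord('A') = 15
'U': A..Z range, ord('U') − ord('A') = 20
'f': a..z range, 26 + ord('f') − ord('a') = 31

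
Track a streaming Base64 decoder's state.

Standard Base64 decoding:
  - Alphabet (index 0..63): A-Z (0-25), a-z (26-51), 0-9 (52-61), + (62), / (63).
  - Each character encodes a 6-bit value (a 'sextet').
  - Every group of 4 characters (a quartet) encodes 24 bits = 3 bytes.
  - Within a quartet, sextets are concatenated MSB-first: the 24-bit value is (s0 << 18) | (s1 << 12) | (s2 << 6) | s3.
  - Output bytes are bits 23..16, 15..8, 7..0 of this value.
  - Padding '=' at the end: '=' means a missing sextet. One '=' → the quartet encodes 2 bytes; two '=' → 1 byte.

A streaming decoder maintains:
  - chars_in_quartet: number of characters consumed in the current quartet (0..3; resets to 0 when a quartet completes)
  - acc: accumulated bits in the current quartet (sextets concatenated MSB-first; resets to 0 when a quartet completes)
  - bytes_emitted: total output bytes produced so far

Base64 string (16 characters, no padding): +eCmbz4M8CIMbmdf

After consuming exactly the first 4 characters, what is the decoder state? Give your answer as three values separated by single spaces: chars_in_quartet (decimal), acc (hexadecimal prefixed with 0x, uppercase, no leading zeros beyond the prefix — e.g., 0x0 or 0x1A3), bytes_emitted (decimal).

After char 0 ('+'=62): chars_in_quartet=1 acc=0x3E bytes_emitted=0
After char 1 ('e'=30): chars_in_quartet=2 acc=0xF9E bytes_emitted=0
After char 2 ('C'=2): chars_in_quartet=3 acc=0x3E782 bytes_emitted=0
After char 3 ('m'=38): chars_in_quartet=4 acc=0xF9E0A6 -> emit F9 E0 A6, reset; bytes_emitted=3

Answer: 0 0x0 3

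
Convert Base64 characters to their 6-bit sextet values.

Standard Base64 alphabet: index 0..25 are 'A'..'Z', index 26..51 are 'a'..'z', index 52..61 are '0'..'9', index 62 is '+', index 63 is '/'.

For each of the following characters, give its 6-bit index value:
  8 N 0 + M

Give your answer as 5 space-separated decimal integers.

'8': 0..9 range, 52 + ord('8') − ord('0') = 60
'N': A..Z range, ord('N') − ord('A') = 13
'0': 0..9 range, 52 + ord('0') − ord('0') = 52
'+': index 62
'M': A..Z range, ord('M') − ord('A') = 12

Answer: 60 13 52 62 12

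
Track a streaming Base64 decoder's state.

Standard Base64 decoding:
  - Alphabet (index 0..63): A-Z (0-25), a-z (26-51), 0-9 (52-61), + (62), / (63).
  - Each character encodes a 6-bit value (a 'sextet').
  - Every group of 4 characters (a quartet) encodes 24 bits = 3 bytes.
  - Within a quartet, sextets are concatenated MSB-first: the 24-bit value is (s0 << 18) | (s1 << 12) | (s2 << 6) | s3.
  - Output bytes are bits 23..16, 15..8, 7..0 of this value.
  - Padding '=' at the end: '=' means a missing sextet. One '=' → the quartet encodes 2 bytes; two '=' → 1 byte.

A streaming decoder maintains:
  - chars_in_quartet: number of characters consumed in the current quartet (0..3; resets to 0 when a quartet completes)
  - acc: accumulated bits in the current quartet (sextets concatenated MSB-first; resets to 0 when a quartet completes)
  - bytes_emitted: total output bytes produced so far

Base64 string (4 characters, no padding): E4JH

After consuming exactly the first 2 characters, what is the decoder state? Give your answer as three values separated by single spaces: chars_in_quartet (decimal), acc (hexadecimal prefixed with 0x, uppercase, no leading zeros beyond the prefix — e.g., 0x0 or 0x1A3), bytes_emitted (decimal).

After char 0 ('E'=4): chars_in_quartet=1 acc=0x4 bytes_emitted=0
After char 1 ('4'=56): chars_in_quartet=2 acc=0x138 bytes_emitted=0

Answer: 2 0x138 0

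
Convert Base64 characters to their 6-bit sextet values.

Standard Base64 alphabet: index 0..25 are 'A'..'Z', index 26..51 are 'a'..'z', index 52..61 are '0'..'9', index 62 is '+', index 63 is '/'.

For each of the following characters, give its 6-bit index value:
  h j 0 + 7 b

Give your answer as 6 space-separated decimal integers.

'h': a..z range, 26 + ord('h') − ord('a') = 33
'j': a..z range, 26 + ord('j') − ord('a') = 35
'0': 0..9 range, 52 + ord('0') − ord('0') = 52
'+': index 62
'7': 0..9 range, 52 + ord('7') − ord('0') = 59
'b': a..z range, 26 + ord('b') − ord('a') = 27

Answer: 33 35 52 62 59 27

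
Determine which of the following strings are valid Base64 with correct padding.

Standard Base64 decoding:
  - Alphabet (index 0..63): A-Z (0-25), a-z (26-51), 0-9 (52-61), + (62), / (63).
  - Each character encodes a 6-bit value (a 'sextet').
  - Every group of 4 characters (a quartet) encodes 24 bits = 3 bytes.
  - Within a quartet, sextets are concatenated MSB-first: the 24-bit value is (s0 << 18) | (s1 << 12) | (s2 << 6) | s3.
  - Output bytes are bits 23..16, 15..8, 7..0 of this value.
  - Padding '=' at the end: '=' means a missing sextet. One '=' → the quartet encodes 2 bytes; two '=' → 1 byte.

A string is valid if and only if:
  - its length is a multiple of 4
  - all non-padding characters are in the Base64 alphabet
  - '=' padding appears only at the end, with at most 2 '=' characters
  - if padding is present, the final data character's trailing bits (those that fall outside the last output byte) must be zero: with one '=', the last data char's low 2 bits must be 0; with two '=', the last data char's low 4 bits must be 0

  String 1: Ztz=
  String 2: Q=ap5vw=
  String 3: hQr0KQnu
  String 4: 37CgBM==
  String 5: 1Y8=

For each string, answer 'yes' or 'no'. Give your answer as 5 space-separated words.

Answer: no no yes no yes

Derivation:
String 1: 'Ztz=' → invalid (bad trailing bits)
String 2: 'Q=ap5vw=' → invalid (bad char(s): ['=']; '=' in middle)
String 3: 'hQr0KQnu' → valid
String 4: '37CgBM==' → invalid (bad trailing bits)
String 5: '1Y8=' → valid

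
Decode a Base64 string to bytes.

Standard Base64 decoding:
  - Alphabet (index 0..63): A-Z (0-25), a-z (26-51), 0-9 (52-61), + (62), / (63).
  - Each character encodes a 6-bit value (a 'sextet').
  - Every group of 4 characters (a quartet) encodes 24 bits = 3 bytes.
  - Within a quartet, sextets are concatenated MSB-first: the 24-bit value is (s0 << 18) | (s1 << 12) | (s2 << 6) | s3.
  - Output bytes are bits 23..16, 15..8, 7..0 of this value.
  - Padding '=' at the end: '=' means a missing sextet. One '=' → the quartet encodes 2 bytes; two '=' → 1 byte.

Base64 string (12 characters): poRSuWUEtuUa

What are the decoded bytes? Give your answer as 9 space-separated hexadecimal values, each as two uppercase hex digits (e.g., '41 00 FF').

Answer: A6 84 52 B9 65 04 B6 E5 1A

Derivation:
After char 0 ('p'=41): chars_in_quartet=1 acc=0x29 bytes_emitted=0
After char 1 ('o'=40): chars_in_quartet=2 acc=0xA68 bytes_emitted=0
After char 2 ('R'=17): chars_in_quartet=3 acc=0x29A11 bytes_emitted=0
After char 3 ('S'=18): chars_in_quartet=4 acc=0xA68452 -> emit A6 84 52, reset; bytes_emitted=3
After char 4 ('u'=46): chars_in_quartet=1 acc=0x2E bytes_emitted=3
After char 5 ('W'=22): chars_in_quartet=2 acc=0xB96 bytes_emitted=3
After char 6 ('U'=20): chars_in_quartet=3 acc=0x2E594 bytes_emitted=3
After char 7 ('E'=4): chars_in_quartet=4 acc=0xB96504 -> emit B9 65 04, reset; bytes_emitted=6
After char 8 ('t'=45): chars_in_quartet=1 acc=0x2D bytes_emitted=6
After char 9 ('u'=46): chars_in_quartet=2 acc=0xB6E bytes_emitted=6
After char 10 ('U'=20): chars_in_quartet=3 acc=0x2DB94 bytes_emitted=6
After char 11 ('a'=26): chars_in_quartet=4 acc=0xB6E51A -> emit B6 E5 1A, reset; bytes_emitted=9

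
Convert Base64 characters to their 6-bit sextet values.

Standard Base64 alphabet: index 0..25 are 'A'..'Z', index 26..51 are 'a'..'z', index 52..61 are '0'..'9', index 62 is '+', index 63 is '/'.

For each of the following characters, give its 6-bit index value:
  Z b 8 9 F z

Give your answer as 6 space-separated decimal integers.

Answer: 25 27 60 61 5 51

Derivation:
'Z': A..Z range, ord('Z') − ord('A') = 25
'b': a..z range, 26 + ord('b') − ord('a') = 27
'8': 0..9 range, 52 + ord('8') − ord('0') = 60
'9': 0..9 range, 52 + ord('9') − ord('0') = 61
'F': A..Z range, ord('F') − ord('A') = 5
'z': a..z range, 26 + ord('z') − ord('a') = 51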